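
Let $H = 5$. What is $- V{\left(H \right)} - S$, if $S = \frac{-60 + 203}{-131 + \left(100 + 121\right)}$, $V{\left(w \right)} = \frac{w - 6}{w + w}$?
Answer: $- \frac{67}{45} \approx -1.4889$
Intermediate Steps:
$V{\left(w \right)} = \frac{-6 + w}{2 w}$
$S = \frac{143}{90}$ ($S = \frac{143}{-131 + 221} = \frac{143}{90} \approx 1.5889$)
$- V{\left(H \right)} - S = - \frac{-6 + 5}{2 \cdot 5} - \frac{143}{90} = - \frac{-1}{2 \cdot 5} - \frac{143}{90} = \left(-1\right) \left(- \frac{1}{10}\right) - \frac{143}{90} = \frac{1}{10} - \frac{143}{90} = - \frac{67}{45}$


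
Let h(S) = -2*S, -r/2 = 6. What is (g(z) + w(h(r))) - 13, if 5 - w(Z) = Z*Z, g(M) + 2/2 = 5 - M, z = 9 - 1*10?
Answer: -579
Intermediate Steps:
r = -12 (r = -2*6 = -12)
z = -1 (z = 9 - 10 = -1)
g(M) = 4 - M (g(M) = -1 + (5 - M) = 4 - M)
w(Z) = 5 - Z**2 (w(Z) = 5 - Z*Z = 5 - Z**2)
(g(z) + w(h(r))) - 13 = ((4 - 1*(-1)) + (5 - (-2*(-12))**2)) - 13 = ((4 + 1) + (5 - 1*24**2)) - 13 = (5 + (5 - 1*576)) - 13 = (5 + (5 - 576)) - 13 = (5 - 571) - 13 = -566 - 13 = -579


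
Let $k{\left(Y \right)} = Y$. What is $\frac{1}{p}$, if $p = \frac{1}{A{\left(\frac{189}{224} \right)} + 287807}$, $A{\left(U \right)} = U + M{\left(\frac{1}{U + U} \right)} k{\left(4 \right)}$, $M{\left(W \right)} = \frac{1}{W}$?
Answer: $\frac{9210067}{32} \approx 2.8781 \cdot 10^{5}$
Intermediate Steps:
$A{\left(U \right)} = 9 U$ ($A{\left(U \right)} = U + \frac{1}{\frac{1}{U + U}} 4 = U + \frac{1}{\frac{1}{2 U}} 4 = U + \frac{1}{\frac{1}{2} \frac{1}{U}} 4 = U + 2 U 4 = U + 8 U = 9 U$)
$p = \frac{32}{9210067}$ ($p = \frac{1}{9 \cdot \frac{189}{224} + 287807} = \frac{1}{9 \cdot 189 \cdot \frac{1}{224} + 287807} = \frac{1}{9 \cdot \frac{27}{32} + 287807} = \frac{1}{\frac{243}{32} + 287807} = \frac{1}{\frac{9210067}{32}} = \frac{32}{9210067} \approx 3.4745 \cdot 10^{-6}$)
$\frac{1}{p} = \frac{1}{\frac{32}{9210067}} = \frac{9210067}{32}$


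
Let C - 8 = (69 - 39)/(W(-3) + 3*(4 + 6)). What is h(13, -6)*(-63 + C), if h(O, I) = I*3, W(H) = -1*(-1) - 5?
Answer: 12600/13 ≈ 969.23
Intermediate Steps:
W(H) = -4 (W(H) = 1 - 5 = -4)
C = 119/13 (C = 8 + (69 - 39)/(-4 + 3*(4 + 6)) = 8 + 30/(-4 + 3*10) = 8 + 30/(-4 + 30) = 8 + 30/26 = 8 + 30*(1/26) = 8 + 15/13 = 119/13 ≈ 9.1538)
h(O, I) = 3*I
h(13, -6)*(-63 + C) = (3*(-6))*(-63 + 119/13) = -18*(-700/13) = 12600/13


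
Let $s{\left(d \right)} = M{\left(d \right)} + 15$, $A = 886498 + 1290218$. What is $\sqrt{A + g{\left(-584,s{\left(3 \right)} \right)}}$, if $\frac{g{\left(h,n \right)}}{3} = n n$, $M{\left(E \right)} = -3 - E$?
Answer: $\sqrt{2176959} \approx 1475.5$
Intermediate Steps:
$A = 2176716$
$s{\left(d \right)} = 12 - d$ ($s{\left(d \right)} = \left(-3 - d\right) + 15 = 12 - d$)
$g{\left(h,n \right)} = 3 n^{2}$ ($g{\left(h,n \right)} = 3 n n = 3 n^{2}$)
$\sqrt{A + g{\left(-584,s{\left(3 \right)} \right)}} = \sqrt{2176716 + 3 \left(12 - 3\right)^{2}} = \sqrt{2176716 + 3 \cdot 9^{2}} = \sqrt{2176716 + 3 \cdot 81} = \sqrt{2176716 + 243} = \sqrt{2176959}$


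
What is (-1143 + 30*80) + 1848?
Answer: 3105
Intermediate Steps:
(-1143 + 30*80) + 1848 = (-1143 + 2400) + 1848 = 1257 + 1848 = 3105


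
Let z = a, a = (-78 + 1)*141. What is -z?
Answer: 10857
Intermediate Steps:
a = -10857 (a = -77*141 = -10857)
z = -10857
-z = -1*(-10857) = 10857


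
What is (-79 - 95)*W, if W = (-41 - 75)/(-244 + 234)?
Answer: -10092/5 ≈ -2018.4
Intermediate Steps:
W = 58/5 (W = -116/(-10) = -116*(-1/10) = 58/5 ≈ 11.600)
(-79 - 95)*W = (-79 - 95)*(58/5) = -174*58/5 = -10092/5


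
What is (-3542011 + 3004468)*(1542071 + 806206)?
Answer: -1262299863411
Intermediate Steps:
(-3542011 + 3004468)*(1542071 + 806206) = -537543*2348277 = -1262299863411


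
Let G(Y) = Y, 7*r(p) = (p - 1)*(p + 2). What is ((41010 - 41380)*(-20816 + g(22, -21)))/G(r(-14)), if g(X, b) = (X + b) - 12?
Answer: 5394193/18 ≈ 2.9968e+5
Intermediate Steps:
g(X, b) = -12 + X + b
r(p) = (-1 + p)*(2 + p)/7 (r(p) = ((p - 1)*(p + 2))/7 = ((-1 + p)*(2 + p))/7 = (-1 + p)*(2 + p)/7)
((41010 - 41380)*(-20816 + g(22, -21)))/G(r(-14)) = ((41010 - 41380)*(-20816 + (-12 + 22 - 21)))/(-2/7 + (⅐)*(-14) + (⅐)*(-14)²) = (-370*(-20816 - 11))/(-2/7 - 2 + (⅐)*196) = (-370*(-20827))/(-2/7 - 2 + 28) = 7705990/(180/7) = 7705990*(7/180) = 5394193/18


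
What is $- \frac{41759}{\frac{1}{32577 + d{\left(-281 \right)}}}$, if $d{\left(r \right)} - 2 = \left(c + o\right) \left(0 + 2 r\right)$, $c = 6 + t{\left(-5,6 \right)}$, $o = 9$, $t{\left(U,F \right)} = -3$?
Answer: $-1078843765$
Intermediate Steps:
$c = 3$ ($c = 6 - 3 = 3$)
$d{\left(r \right)} = 2 + 24 r$ ($d{\left(r \right)} = 2 + \left(3 + 9\right) \left(0 + 2 r\right) = 2 + 12 \cdot 2 r = 2 + 24 r$)
$- \frac{41759}{\frac{1}{32577 + d{\left(-281 \right)}}} = - \frac{41759}{\frac{1}{32577 + \left(2 + 24 \left(-281\right)\right)}} = - \frac{41759}{\frac{1}{32577 + \left(2 - 6744\right)}} = - \frac{41759}{\frac{1}{32577 - 6742}} = - \frac{41759}{\frac{1}{25835}} = - 41759 \frac{1}{\frac{1}{25835}} = \left(-41759\right) 25835 = -1078843765$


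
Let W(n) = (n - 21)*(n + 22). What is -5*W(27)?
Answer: -1470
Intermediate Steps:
W(n) = (-21 + n)*(22 + n)
-5*W(27) = -5*(-462 + 27 + 27²) = -5*(-462 + 27 + 729) = -5*294 = -1470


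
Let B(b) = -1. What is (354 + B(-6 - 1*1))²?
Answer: 124609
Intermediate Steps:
(354 + B(-6 - 1*1))² = (354 - 1)² = 353² = 124609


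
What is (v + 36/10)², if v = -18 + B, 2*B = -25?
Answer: 72361/100 ≈ 723.61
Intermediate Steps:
B = -25/2 (B = (½)*(-25) = -25/2 ≈ -12.500)
v = -61/2 (v = -18 - 25/2 = -61/2 ≈ -30.500)
(v + 36/10)² = (-61/2 + 36/10)² = (-61/2 + 36*(⅒))² = (-61/2 + 18/5)² = (-269/10)² = 72361/100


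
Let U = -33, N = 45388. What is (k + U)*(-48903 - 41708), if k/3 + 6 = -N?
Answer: 12342577365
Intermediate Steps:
k = -136182 (k = -18 + 3*(-1*45388) = -18 + 3*(-45388) = -18 - 136164 = -136182)
(k + U)*(-48903 - 41708) = (-136182 - 33)*(-48903 - 41708) = -136215*(-90611) = 12342577365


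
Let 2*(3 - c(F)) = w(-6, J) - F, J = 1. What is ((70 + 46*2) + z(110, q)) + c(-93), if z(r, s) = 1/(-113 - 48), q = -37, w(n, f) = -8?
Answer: 39443/322 ≈ 122.49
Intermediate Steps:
c(F) = 7 + F/2 (c(F) = 3 - (-8 - F)/2 = 3 + (4 + F/2) = 7 + F/2)
z(r, s) = -1/161 (z(r, s) = 1/(-161) = -1/161)
((70 + 46*2) + z(110, q)) + c(-93) = ((70 + 46*2) - 1/161) + (7 + (1/2)*(-93)) = ((70 + 92) - 1/161) + (7 - 93/2) = (162 - 1/161) - 79/2 = 26081/161 - 79/2 = 39443/322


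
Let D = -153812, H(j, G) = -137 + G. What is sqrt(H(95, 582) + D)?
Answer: I*sqrt(153367) ≈ 391.62*I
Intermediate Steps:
sqrt(H(95, 582) + D) = sqrt((-137 + 582) - 153812) = sqrt(445 - 153812) = sqrt(-153367) = I*sqrt(153367)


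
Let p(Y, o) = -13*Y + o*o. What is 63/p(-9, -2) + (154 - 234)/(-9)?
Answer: 10247/1089 ≈ 9.4095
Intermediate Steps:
p(Y, o) = o**2 - 13*Y (p(Y, o) = -13*Y + o**2 = o**2 - 13*Y)
63/p(-9, -2) + (154 - 234)/(-9) = 63/((-2)**2 - 13*(-9)) + (154 - 234)/(-9) = 63/(4 + 117) - 80*(-1/9) = 63/121 + 80/9 = 10247/1089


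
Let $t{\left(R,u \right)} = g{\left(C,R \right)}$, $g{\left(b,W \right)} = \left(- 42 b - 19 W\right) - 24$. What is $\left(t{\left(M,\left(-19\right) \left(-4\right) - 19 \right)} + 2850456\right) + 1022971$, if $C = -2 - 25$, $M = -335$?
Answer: $3880902$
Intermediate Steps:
$C = -27$ ($C = -2 - 25 = -27$)
$g{\left(b,W \right)} = -24 - 42 b - 19 W$
$t{\left(R,u \right)} = 1110 - 19 R$ ($t{\left(R,u \right)} = -24 - -1134 - 19 R = -24 + 1134 - 19 R = 1110 - 19 R$)
$\left(t{\left(M,\left(-19\right) \left(-4\right) - 19 \right)} + 2850456\right) + 1022971 = \left(\left(1110 - -6365\right) + 2850456\right) + 1022971 = \left(\left(1110 + 6365\right) + 2850456\right) + 1022971 = \left(7475 + 2850456\right) + 1022971 = 2857931 + 1022971 = 3880902$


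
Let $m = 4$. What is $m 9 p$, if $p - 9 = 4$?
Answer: $468$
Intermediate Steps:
$p = 13$ ($p = 9 + 4 = 13$)
$m 9 p = 4 \cdot 9 \cdot 13 = 36 \cdot 13 = 468$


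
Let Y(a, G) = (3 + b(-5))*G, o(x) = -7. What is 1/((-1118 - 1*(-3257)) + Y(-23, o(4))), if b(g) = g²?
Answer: 1/1943 ≈ 0.00051467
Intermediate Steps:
Y(a, G) = 28*G (Y(a, G) = (3 + (-5)²)*G = (3 + 25)*G = 28*G)
1/((-1118 - 1*(-3257)) + Y(-23, o(4))) = 1/((-1118 - 1*(-3257)) + 28*(-7)) = 1/((-1118 + 3257) - 196) = 1/(2139 - 196) = 1/1943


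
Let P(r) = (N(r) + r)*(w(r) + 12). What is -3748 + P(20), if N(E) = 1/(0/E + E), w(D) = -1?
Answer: -70549/20 ≈ -3527.4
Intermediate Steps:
N(E) = 1/E (N(E) = 1/(0 + E) = 1/E)
P(r) = 11*r + 11/r (P(r) = (1/r + r)*(-1 + 12) = (r + 1/r)*11 = 11*r + 11/r)
-3748 + P(20) = -3748 + (11*20 + 11/20) = -3748 + (220 + 11*(1/20)) = -3748 + (220 + 11/20) = -3748 + 4411/20 = -70549/20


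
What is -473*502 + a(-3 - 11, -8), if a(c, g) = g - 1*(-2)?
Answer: -237452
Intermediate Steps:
a(c, g) = 2 + g (a(c, g) = g + 2 = 2 + g)
-473*502 + a(-3 - 11, -8) = -473*502 + (2 - 8) = -237446 - 6 = -237452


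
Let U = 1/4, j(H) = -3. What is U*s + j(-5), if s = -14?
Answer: -13/2 ≈ -6.5000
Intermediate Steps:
U = ¼ ≈ 0.25000
U*s + j(-5) = (¼)*(-14) - 3 = -7/2 - 3 = -13/2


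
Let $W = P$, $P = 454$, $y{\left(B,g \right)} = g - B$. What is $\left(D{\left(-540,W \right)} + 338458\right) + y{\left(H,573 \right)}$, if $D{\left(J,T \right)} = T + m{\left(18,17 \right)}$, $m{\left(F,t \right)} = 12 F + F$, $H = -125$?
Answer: $339844$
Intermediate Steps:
$m{\left(F,t \right)} = 13 F$
$W = 454$
$D{\left(J,T \right)} = 234 + T$ ($D{\left(J,T \right)} = T + 13 \cdot 18 = T + 234 = 234 + T$)
$\left(D{\left(-540,W \right)} + 338458\right) + y{\left(H,573 \right)} = \left(\left(234 + 454\right) + 338458\right) + \left(573 - -125\right) = \left(688 + 338458\right) + \left(573 + 125\right) = 339146 + 698 = 339844$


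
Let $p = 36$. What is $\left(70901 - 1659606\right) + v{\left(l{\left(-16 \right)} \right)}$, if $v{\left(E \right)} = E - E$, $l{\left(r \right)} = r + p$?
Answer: $-1588705$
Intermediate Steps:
$l{\left(r \right)} = 36 + r$ ($l{\left(r \right)} = r + 36 = 36 + r$)
$v{\left(E \right)} = 0$
$\left(70901 - 1659606\right) + v{\left(l{\left(-16 \right)} \right)} = \left(70901 - 1659606\right) + 0 = -1588705 + 0 = -1588705$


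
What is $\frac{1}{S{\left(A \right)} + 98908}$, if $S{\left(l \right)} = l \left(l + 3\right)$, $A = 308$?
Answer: $\frac{1}{194696} \approx 5.1362 \cdot 10^{-6}$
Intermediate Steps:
$S{\left(l \right)} = l \left(3 + l\right)$
$\frac{1}{S{\left(A \right)} + 98908} = \frac{1}{308 \left(3 + 308\right) + 98908} = \frac{1}{308 \cdot 311 + 98908} = \frac{1}{95788 + 98908} = \frac{1}{194696}$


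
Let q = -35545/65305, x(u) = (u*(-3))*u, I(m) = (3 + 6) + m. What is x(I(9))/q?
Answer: 12695292/7109 ≈ 1785.8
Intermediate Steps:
I(m) = 9 + m
x(u) = -3*u² (x(u) = (-3*u)*u = -3*u²)
q = -7109/13061 (q = -35545*1/65305 = -7109/13061 ≈ -0.54429)
x(I(9))/q = (-3*(9 + 9)²)/(-7109/13061) = -3*18²*(-13061/7109) = -3*324*(-13061/7109) = -972*(-13061/7109) = 12695292/7109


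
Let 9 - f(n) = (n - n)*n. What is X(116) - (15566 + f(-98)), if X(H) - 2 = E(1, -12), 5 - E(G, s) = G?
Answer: -15569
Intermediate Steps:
E(G, s) = 5 - G
f(n) = 9 (f(n) = 9 - (n - n)*n = 9 - 0*n = 9 - 1*0 = 9 + 0 = 9)
X(H) = 6 (X(H) = 2 + (5 - 1*1) = 2 + (5 - 1) = 2 + 4 = 6)
X(116) - (15566 + f(-98)) = 6 - (15566 + 9) = 6 - 1*15575 = 6 - 15575 = -15569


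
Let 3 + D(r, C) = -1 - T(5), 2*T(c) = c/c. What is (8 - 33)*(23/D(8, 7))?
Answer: 1150/9 ≈ 127.78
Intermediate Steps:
T(c) = ½ (T(c) = (c/c)/2 = (½)*1 = ½)
D(r, C) = -9/2 (D(r, C) = -3 + (-1 - 1*½) = -3 + (-1 - ½) = -3 - 3/2 = -9/2)
(8 - 33)*(23/D(8, 7)) = (8 - 33)*(23/(-9/2)) = -575*(-2)/9 = -25*(-46/9) = 1150/9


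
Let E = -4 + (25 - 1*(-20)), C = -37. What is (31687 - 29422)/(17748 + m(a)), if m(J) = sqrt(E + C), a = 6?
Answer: 453/3550 ≈ 0.12761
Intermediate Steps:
E = 41 (E = -4 + (25 + 20) = -4 + 45 = 41)
m(J) = 2 (m(J) = sqrt(41 - 37) = sqrt(4) = 2)
(31687 - 29422)/(17748 + m(a)) = (31687 - 29422)/(17748 + 2) = 2265/17750 = 2265*(1/17750) = 453/3550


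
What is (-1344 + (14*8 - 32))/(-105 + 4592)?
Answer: -1264/4487 ≈ -0.28170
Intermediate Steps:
(-1344 + (14*8 - 32))/(-105 + 4592) = (-1344 + (112 - 32))/4487 = (-1344 + 80)*(1/4487) = -1264*1/4487 = -1264/4487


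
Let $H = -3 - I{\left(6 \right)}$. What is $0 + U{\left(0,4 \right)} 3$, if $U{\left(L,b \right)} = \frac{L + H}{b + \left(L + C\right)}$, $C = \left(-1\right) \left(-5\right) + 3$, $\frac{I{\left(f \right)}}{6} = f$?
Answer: $- \frac{39}{4} \approx -9.75$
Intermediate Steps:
$I{\left(f \right)} = 6 f$
$H = -39$ ($H = -3 - 6 \cdot 6 = -3 - 36 = -39$)
$C = 8$ ($C = 5 + 3 = 8$)
$U{\left(L,b \right)} = \frac{-39 + L}{8 + L + b}$ ($U{\left(L,b \right)} = \frac{L - 39}{b + \left(L + 8\right)} = \frac{-39 + L}{b + \left(8 + L\right)} = \frac{-39 + L}{8 + L + b}$)
$0 + U{\left(0,4 \right)} 3 = 0 + \frac{-39 + 0}{8 + 0 + 4} \cdot 3 = 0 + \frac{1}{12} \left(-39\right) 3 = 0 - \frac{39}{4} = - \frac{39}{4}$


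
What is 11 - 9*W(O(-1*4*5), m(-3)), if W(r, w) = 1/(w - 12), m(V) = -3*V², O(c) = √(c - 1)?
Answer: 146/13 ≈ 11.231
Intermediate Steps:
O(c) = √(-1 + c)
W(r, w) = 1/(-12 + w)
11 - 9*W(O(-1*4*5), m(-3)) = 11 - 9/(-12 - 3*(-3)²) = 11 - 9/(-12 - 3*9) = 11 - 9/(-12 - 27) = 11 - 9/(-39) = 11 - 9*(-1/39) = 11 + 3/13 = 146/13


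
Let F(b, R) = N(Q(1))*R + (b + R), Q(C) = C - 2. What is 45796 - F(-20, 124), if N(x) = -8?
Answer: 46684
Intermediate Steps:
Q(C) = -2 + C
F(b, R) = b - 7*R (F(b, R) = -8*R + (b + R) = -8*R + (R + b) = b - 7*R)
45796 - F(-20, 124) = 45796 - (-20 - 7*124) = 45796 - (-20 - 868) = 45796 - 1*(-888) = 45796 + 888 = 46684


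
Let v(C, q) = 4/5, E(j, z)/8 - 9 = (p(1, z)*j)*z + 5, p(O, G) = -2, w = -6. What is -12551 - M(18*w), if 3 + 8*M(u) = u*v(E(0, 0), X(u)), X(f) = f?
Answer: -501593/40 ≈ -12540.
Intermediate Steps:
E(j, z) = 112 - 16*j*z (E(j, z) = 72 + 8*((-2*j)*z + 5) = 72 + 8*(-2*j*z + 5) = 72 + 8*(5 - 2*j*z) = 72 + (40 - 16*j*z) = 112 - 16*j*z)
v(C, q) = 4/5 (v(C, q) = 4*(1/5) = 4/5)
M(u) = -3/8 + u/10 (M(u) = -3/8 + (u*(4/5))/8 = -3/8 + (4*u/5)/8 = -3/8 + u/10)
-12551 - M(18*w) = -12551 - (-3/8 + (18*(-6))/10) = -12551 - (-3/8 + (1/10)*(-108)) = -12551 - (-3/8 - 54/5) = -12551 - 1*(-447/40) = -12551 + 447/40 = -501593/40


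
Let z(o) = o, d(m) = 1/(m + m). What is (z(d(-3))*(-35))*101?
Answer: 3535/6 ≈ 589.17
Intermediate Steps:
d(m) = 1/(2*m)
(z(d(-3))*(-35))*101 = (((½)/(-3))*(-35))*101 = (((½)*(-⅓))*(-35))*101 = -⅙*(-35)*101 = (35/6)*101 = 3535/6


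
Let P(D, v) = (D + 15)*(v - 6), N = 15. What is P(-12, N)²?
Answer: 729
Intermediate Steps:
P(D, v) = (-6 + v)*(15 + D) (P(D, v) = (15 + D)*(-6 + v) = (-6 + v)*(15 + D))
P(-12, N)² = (-90 - 6*(-12) + 15*15 - 12*15)² = (-90 + 72 + 225 - 180)² = 27² = 729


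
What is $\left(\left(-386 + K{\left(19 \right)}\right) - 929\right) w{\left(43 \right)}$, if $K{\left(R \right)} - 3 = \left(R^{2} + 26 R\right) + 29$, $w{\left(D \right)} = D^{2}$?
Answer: $-791372$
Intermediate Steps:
$K{\left(R \right)} = 32 + R^{2} + 26 R$ ($K{\left(R \right)} = 3 + \left(\left(R^{2} + 26 R\right) + 29\right) = 3 + \left(29 + R^{2} + 26 R\right) = 32 + R^{2} + 26 R$)
$\left(\left(-386 + K{\left(19 \right)}\right) - 929\right) w{\left(43 \right)} = \left(\left(-386 + \left(32 + 19^{2} + 26 \cdot 19\right)\right) - 929\right) 43^{2} = \left(\left(-386 + \left(32 + 361 + 494\right)\right) - 929\right) 1849 = \left(\left(-386 + 887\right) - 929\right) 1849 = \left(501 - 929\right) 1849 = \left(-428\right) 1849 = -791372$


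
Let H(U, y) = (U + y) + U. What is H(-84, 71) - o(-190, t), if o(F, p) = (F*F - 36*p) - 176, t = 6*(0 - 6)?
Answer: -37317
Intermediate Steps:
H(U, y) = y + 2*U
t = -36 (t = 6*(-6) = -36)
o(F, p) = -176 + F² - 36*p (o(F, p) = (F² - 36*p) - 176 = -176 + F² - 36*p)
H(-84, 71) - o(-190, t) = (71 + 2*(-84)) - (-176 + (-190)² - 36*(-36)) = (71 - 168) - (-176 + 36100 + 1296) = -97 - 1*37220 = -97 - 37220 = -37317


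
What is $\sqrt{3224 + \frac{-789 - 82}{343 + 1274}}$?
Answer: $\frac{\sqrt{172007121}}{231} \approx 56.776$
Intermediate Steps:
$\sqrt{3224 + \frac{-789 - 82}{343 + 1274}} = \sqrt{3224 - \frac{871}{1617}} = \sqrt{\frac{5212337}{1617}} = \frac{\sqrt{172007121}}{231}$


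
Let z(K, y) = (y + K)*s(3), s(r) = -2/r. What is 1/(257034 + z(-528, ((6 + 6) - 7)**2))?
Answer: 3/772108 ≈ 3.8855e-6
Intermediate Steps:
z(K, y) = -2*K/3 - 2*y/3 (z(K, y) = (y + K)*(-2/3) = (K + y)*(-2*1/3) = (K + y)*(-2/3) = -2*K/3 - 2*y/3)
1/(257034 + z(-528, ((6 + 6) - 7)**2)) = 1/(257034 + (-2/3*(-528) - 2*((6 + 6) - 7)**2/3)) = 1/(257034 + (352 - 2*(12 - 7)**2/3)) = 1/(257034 + (352 - 2/3*5**2)) = 1/(257034 + (352 - 2/3*25)) = 1/(257034 + (352 - 50/3)) = 1/(257034 + 1006/3) = 1/(772108/3) = 3/772108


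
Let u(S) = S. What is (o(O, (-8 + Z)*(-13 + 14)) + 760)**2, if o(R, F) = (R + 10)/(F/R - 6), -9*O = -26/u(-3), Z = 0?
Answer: 95719696996/164025 ≈ 5.8357e+5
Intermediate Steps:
O = -26/27 (O = -(-26)/(9*(-3)) = -(-26)*(-1)/(9*3) = -1/9*26/3 = -26/27 ≈ -0.96296)
o(R, F) = (10 + R)/(-6 + F/R)
(o(O, (-8 + Z)*(-13 + 14)) + 760)**2 = (-26*(10 - 26/27)/(27*((-8 + 0)*(-13 + 14) - 6*(-26/27))) + 760)**2 = (-26/27*244/27/(-8*1 + 52/9) + 760)**2 = (-26/27*244/27/(-8 + 52/9) + 760)**2 = (-26/27*244/27/(-20/9) + 760)**2 = (-26/27*(-9/20)*244/27 + 760)**2 = (1586/405 + 760)**2 = (309386/405)**2 = 95719696996/164025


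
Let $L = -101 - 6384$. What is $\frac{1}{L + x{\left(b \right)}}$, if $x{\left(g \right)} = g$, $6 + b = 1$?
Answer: $- \frac{1}{6490} \approx -0.00015408$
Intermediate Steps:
$b = -5$ ($b = -6 + 1 = -5$)
$L = -6485$ ($L = -101 - 6384 = -6485$)
$\frac{1}{L + x{\left(b \right)}} = \frac{1}{-6485 - 5} = \frac{1}{-6490} = - \frac{1}{6490}$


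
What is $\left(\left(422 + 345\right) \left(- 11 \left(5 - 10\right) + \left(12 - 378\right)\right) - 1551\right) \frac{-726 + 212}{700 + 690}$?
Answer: $\frac{61702616}{695} \approx 88781.0$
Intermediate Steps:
$\left(\left(422 + 345\right) \left(- 11 \left(5 - 10\right) + \left(12 - 378\right)\right) - 1551\right) \frac{-726 + 212}{700 + 690} = \left(767 \left(\left(-11\right) \left(-5\right) - 366\right) - 1551\right) \left(- \frac{514}{1390}\right) = \left(767 \left(55 - 366\right) - 1551\right) \left(\left(-514\right) \frac{1}{1390}\right) = \left(767 \left(-311\right) - 1551\right) \left(- \frac{257}{695}\right) = \left(-238537 - 1551\right) \left(- \frac{257}{695}\right) = \left(-240088\right) \left(- \frac{257}{695}\right) = \frac{61702616}{695}$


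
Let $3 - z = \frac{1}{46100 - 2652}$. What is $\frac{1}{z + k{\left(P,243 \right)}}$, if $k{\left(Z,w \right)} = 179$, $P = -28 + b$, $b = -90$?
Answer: $\frac{43448}{7907535} \approx 0.0054945$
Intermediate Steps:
$P = -118$ ($P = -28 - 90 = -118$)
$z = \frac{130343}{43448}$ ($z = 3 - \frac{1}{46100 - 2652} = 3 - \frac{1}{43448} = \frac{130343}{43448} \approx 3.0$)
$\frac{1}{z + k{\left(P,243 \right)}} = \frac{1}{\frac{130343}{43448} + 179} = \frac{1}{\frac{7907535}{43448}} = \frac{43448}{7907535}$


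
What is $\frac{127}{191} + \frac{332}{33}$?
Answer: $\frac{67603}{6303} \approx 10.726$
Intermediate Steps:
$\frac{127}{191} + \frac{332}{33} = \frac{67603}{6303}$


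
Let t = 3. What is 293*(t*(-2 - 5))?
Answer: -6153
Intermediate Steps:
293*(t*(-2 - 5)) = 293*(3*(-2 - 5)) = 293*(3*(-7)) = 293*(-21) = -6153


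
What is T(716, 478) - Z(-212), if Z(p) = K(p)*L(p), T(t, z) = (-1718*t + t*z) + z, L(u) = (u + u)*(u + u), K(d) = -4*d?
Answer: -153337410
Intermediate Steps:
L(u) = 4*u**2 (L(u) = (2*u)*(2*u) = 4*u**2)
T(t, z) = z - 1718*t + t*z
Z(p) = -16*p**3 (Z(p) = (-4*p)*(4*p**2) = -16*p**3)
T(716, 478) - Z(-212) = (478 - 1718*716 + 716*478) - (-16)*(-212)**3 = (478 - 1230088 + 342248) - (-16)*(-9528128) = -887362 - 1*152450048 = -887362 - 152450048 = -153337410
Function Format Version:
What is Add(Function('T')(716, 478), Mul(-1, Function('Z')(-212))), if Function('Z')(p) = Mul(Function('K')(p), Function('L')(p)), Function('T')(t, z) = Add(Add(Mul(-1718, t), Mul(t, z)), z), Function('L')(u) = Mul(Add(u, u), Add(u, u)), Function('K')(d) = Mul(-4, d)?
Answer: -153337410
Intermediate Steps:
Function('L')(u) = Mul(4, Pow(u, 2)) (Function('L')(u) = Mul(Mul(2, u), Mul(2, u)) = Mul(4, Pow(u, 2)))
Function('T')(t, z) = Add(z, Mul(-1718, t), Mul(t, z))
Function('Z')(p) = Mul(-16, Pow(p, 3)) (Function('Z')(p) = Mul(Mul(-4, p), Mul(4, Pow(p, 2))) = Mul(-16, Pow(p, 3)))
Add(Function('T')(716, 478), Mul(-1, Function('Z')(-212))) = Add(Add(478, Mul(-1718, 716), Mul(716, 478)), Mul(-1, Mul(-16, Pow(-212, 3)))) = Add(Add(478, -1230088, 342248), Mul(-1, Mul(-16, -9528128))) = Add(-887362, Mul(-1, 152450048)) = Add(-887362, -152450048) = -153337410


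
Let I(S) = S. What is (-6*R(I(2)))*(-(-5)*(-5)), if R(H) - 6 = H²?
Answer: 1500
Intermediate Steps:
R(H) = 6 + H²
(-6*R(I(2)))*(-(-5)*(-5)) = (-6*(6 + 2²))*(-(-5)*(-5)) = (-6*(6 + 4))*(-5*5) = -6*10*(-25) = -60*(-25) = 1500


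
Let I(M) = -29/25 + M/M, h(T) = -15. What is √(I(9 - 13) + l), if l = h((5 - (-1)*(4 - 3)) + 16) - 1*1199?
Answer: I*√30354/5 ≈ 34.845*I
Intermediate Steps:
I(M) = -4/25 (I(M) = -29*1/25 + 1 = -29/25 + 1 = -4/25)
l = -1214 (l = -15 - 1*1199 = -15 - 1199 = -1214)
√(I(9 - 13) + l) = √(-4/25 - 1214) = √(-30354/25) = I*√30354/5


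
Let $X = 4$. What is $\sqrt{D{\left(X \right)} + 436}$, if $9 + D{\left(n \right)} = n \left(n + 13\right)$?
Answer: $3 \sqrt{55} \approx 22.249$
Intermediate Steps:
$D{\left(n \right)} = -9 + n \left(13 + n\right)$ ($D{\left(n \right)} = -9 + n \left(n + 13\right) = -9 + n \left(13 + n\right)$)
$\sqrt{D{\left(X \right)} + 436} = \sqrt{\left(-9 + 4^{2} + 13 \cdot 4\right) + 436} = \sqrt{\left(-9 + 16 + 52\right) + 436} = \sqrt{59 + 436} = \sqrt{495} = 3 \sqrt{55}$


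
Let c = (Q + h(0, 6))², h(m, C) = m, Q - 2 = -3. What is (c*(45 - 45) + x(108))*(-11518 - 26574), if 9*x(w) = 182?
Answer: -6932744/9 ≈ -7.7031e+5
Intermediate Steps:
Q = -1 (Q = 2 - 3 = -1)
x(w) = 182/9 (x(w) = (⅑)*182 = 182/9)
c = 1 (c = (-1 + 0)² = (-1)² = 1)
(c*(45 - 45) + x(108))*(-11518 - 26574) = (1*(45 - 45) + 182/9)*(-11518 - 26574) = (1*0 + 182/9)*(-38092) = (0 + 182/9)*(-38092) = (182/9)*(-38092) = -6932744/9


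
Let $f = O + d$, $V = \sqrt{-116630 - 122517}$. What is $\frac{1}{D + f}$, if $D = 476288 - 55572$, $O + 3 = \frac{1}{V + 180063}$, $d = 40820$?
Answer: $\frac{14964248974676891}{6906494722112654550483} + \frac{i \sqrt{239147}}{6906494722112654550483} \approx 2.1667 \cdot 10^{-6} + 7.0807 \cdot 10^{-20} i$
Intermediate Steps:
$V = i \sqrt{239147}$ ($V = \sqrt{-239147} = i \sqrt{239147} \approx 489.03 i$)
$O = -3 + \frac{1}{180063 + i \sqrt{239147}}$ ($O = -3 + \frac{1}{i \sqrt{239147} + 180063} = -3 + \frac{1}{180063 + i \sqrt{239147}} \approx -3.0 - 1.5083 \cdot 10^{-8} i$)
$f = 40820 + \frac{- 3 \sqrt{239147} + 540188 i}{\sqrt{239147} - 180063 i}$ ($f = \frac{- 3 \sqrt{239147} + 540188 i}{\sqrt{239147} - 180063 i} + 40820 = 40820 + \frac{- 3 \sqrt{239147} + 540188 i}{\sqrt{239147} - 180063 i} \approx 40817.0 - 1.5083 \cdot 10^{-8} i$)
$D = 420716$
$\frac{1}{D + f} = \frac{1}{420716 + \left(\frac{1323406453005835}{32422923116} - \frac{i \sqrt{239147}}{32422923116}\right)} = \frac{1}{\frac{14964248974676891}{32422923116} - \frac{i \sqrt{239147}}{32422923116}}$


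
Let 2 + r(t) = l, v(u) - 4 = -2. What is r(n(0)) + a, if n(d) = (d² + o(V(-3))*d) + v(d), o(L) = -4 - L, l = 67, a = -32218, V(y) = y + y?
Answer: -32153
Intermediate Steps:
V(y) = 2*y
v(u) = 2 (v(u) = 4 - 2 = 2)
n(d) = 2 + d² + 2*d (n(d) = (d² + (-4 - 2*(-3))*d) + 2 = (d² + (-4 - 1*(-6))*d) + 2 = (d² + (-4 + 6)*d) + 2 = (d² + 2*d) + 2 = 2 + d² + 2*d)
r(t) = 65 (r(t) = -2 + 67 = 65)
r(n(0)) + a = 65 - 32218 = -32153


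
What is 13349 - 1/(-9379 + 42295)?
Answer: 439395683/32916 ≈ 13349.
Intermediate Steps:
13349 - 1/(-9379 + 42295) = 13349 - 1/32916 = 439395683/32916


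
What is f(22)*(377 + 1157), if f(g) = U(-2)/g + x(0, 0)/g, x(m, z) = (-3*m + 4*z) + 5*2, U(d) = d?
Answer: 6136/11 ≈ 557.82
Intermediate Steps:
x(m, z) = 10 - 3*m + 4*z (x(m, z) = (-3*m + 4*z) + 10 = 10 - 3*m + 4*z)
f(g) = 8/g (f(g) = -2/g + (10 - 3*0 + 4*0)/g = -2/g + (10 + 0 + 0)/g = -2/g + 10/g = 8/g)
f(22)*(377 + 1157) = (8/22)*(377 + 1157) = (8*(1/22))*1534 = (4/11)*1534 = 6136/11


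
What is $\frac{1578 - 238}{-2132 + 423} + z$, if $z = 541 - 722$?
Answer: $- \frac{310669}{1709} \approx -181.78$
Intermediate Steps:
$z = -181$ ($z = 541 - 722 = -181$)
$\frac{1578 - 238}{-2132 + 423} + z = \frac{1578 - 238}{-2132 + 423} - 181 = \frac{1578 - 238}{-1709} - 181 = 1340 \left(- \frac{1}{1709}\right) - 181 = - \frac{1340}{1709} - 181 = - \frac{310669}{1709}$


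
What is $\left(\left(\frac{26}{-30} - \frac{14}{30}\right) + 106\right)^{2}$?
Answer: $\frac{98596}{9} \approx 10955.0$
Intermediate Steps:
$\left(\left(\frac{26}{-30} - \frac{14}{30}\right) + 106\right)^{2} = \left(\left(26 \left(- \frac{1}{30}\right) - \frac{7}{15}\right) + 106\right)^{2} = \left(\left(- \frac{13}{15} - \frac{7}{15}\right) + 106\right)^{2} = \left(- \frac{4}{3} + 106\right)^{2} = \left(\frac{314}{3}\right)^{2} = \frac{98596}{9}$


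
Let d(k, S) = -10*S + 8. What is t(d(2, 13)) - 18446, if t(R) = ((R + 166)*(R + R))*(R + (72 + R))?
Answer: 1828146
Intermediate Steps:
d(k, S) = 8 - 10*S
t(R) = 2*R*(72 + 2*R)*(166 + R) (t(R) = ((166 + R)*(2*R))*(72 + 2*R) = (2*R*(166 + R))*(72 + 2*R) = 2*R*(72 + 2*R)*(166 + R))
t(d(2, 13)) - 18446 = 4*(8 - 10*13)*(5976 + (8 - 10*13)**2 + 202*(8 - 10*13)) - 18446 = 4*(8 - 130)*(5976 + (8 - 130)**2 + 202*(8 - 130)) - 18446 = 4*(-122)*(5976 + (-122)**2 + 202*(-122)) - 18446 = 4*(-122)*(5976 + 14884 - 24644) - 18446 = 4*(-122)*(-3784) - 18446 = 1846592 - 18446 = 1828146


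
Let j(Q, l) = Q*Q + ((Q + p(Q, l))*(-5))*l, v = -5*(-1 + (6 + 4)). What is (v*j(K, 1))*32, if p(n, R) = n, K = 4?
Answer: 34560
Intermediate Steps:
v = -45 (v = -5*(-1 + 10) = -5*9 = -45)
j(Q, l) = Q² - 10*Q*l (j(Q, l) = Q*Q + ((Q + Q)*(-5))*l = Q² + ((2*Q)*(-5))*l = Q² + (-10*Q)*l = Q² - 10*Q*l)
(v*j(K, 1))*32 = -180*(4 - 10*1)*32 = -180*(4 - 10)*32 = -180*(-6)*32 = -45*(-24)*32 = 1080*32 = 34560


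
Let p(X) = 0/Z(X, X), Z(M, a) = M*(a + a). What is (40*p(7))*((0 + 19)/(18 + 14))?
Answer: 0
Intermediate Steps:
Z(M, a) = 2*M*a (Z(M, a) = M*(2*a) = 2*M*a)
p(X) = 0 (p(X) = 0/((2*X*X)) = 0/((2*X**2)) = 0*(1/(2*X**2)) = 0)
(40*p(7))*((0 + 19)/(18 + 14)) = (40*0)*((0 + 19)/(18 + 14)) = 0*(19/32) = 0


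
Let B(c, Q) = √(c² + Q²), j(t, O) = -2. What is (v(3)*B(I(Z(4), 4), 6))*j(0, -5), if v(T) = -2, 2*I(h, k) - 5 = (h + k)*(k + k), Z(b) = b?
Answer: 6*√545 ≈ 140.07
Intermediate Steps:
I(h, k) = 5/2 + k*(h + k) (I(h, k) = 5/2 + ((h + k)*(k + k))/2 = 5/2 + ((h + k)*(2*k))/2 = 5/2 + (2*k*(h + k))/2 = 5/2 + k*(h + k))
B(c, Q) = √(Q² + c²)
(v(3)*B(I(Z(4), 4), 6))*j(0, -5) = -2*√(6² + (5/2 + 4² + 4*4)²)*(-2) = -2*√(36 + (5/2 + 16 + 16)²)*(-2) = -2*√(36 + (69/2)²)*(-2) = -2*√(36 + 4761/4)*(-2) = -3*√545*(-2) = 6*√545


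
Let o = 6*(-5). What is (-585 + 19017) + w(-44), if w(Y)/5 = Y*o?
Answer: 25032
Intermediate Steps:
o = -30
w(Y) = -150*Y (w(Y) = 5*(Y*(-30)) = 5*(-30*Y) = -150*Y)
(-585 + 19017) + w(-44) = (-585 + 19017) - 150*(-44) = 18432 + 6600 = 25032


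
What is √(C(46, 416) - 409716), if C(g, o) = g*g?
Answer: 20*I*√1019 ≈ 638.44*I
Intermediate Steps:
C(g, o) = g²
√(C(46, 416) - 409716) = √(46² - 409716) = √(2116 - 409716) = √(-407600) = 20*I*√1019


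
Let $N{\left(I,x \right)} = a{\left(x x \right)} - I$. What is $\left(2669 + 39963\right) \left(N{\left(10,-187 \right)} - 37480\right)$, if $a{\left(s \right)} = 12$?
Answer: $-1597762096$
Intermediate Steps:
$N{\left(I,x \right)} = 12 - I$
$\left(2669 + 39963\right) \left(N{\left(10,-187 \right)} - 37480\right) = \left(2669 + 39963\right) \left(\left(12 - 10\right) - 37480\right) = 42632 \left(\left(12 - 10\right) - 37480\right) = 42632 \left(2 - 37480\right) = 42632 \left(-37478\right) = -1597762096$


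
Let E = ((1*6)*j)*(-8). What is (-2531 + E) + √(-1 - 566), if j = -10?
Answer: -2051 + 9*I*√7 ≈ -2051.0 + 23.812*I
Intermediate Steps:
E = 480 (E = ((1*6)*(-10))*(-8) = (6*(-10))*(-8) = -60*(-8) = 480)
(-2531 + E) + √(-1 - 566) = (-2531 + 480) + √(-1 - 566) = -2051 + √(-567) = -2051 + 9*I*√7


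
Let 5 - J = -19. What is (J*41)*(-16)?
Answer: -15744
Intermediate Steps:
J = 24 (J = 5 - 1*(-19) = 5 + 19 = 24)
(J*41)*(-16) = (24*41)*(-16) = 984*(-16) = -15744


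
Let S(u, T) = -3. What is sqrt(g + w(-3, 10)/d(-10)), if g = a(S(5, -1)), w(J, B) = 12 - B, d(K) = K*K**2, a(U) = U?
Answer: I*sqrt(7505)/50 ≈ 1.7326*I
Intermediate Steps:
d(K) = K**3
g = -3
sqrt(g + w(-3, 10)/d(-10)) = sqrt(-3 + (12 - 1*10)/((-10)**3)) = sqrt(-3 + (12 - 10)/(-1000)) = sqrt(-3 + 2*(-1/1000)) = sqrt(-3 - 1/500) = sqrt(-1501/500) = I*sqrt(7505)/50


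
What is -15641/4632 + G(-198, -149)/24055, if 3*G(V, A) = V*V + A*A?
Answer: -18762329/7428184 ≈ -2.5258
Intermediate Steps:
G(V, A) = A²/3 + V²/3 (G(V, A) = (V*V + A*A)/3 = (V² + A²)/3 = (A² + V²)/3 = A²/3 + V²/3)
-15641/4632 + G(-198, -149)/24055 = -15641/4632 + ((⅓)*(-149)² + (⅓)*(-198)²)/24055 = -15641*1/4632 + ((⅓)*22201 + (⅓)*39204)*(1/24055) = -15641/4632 + (22201/3 + 13068)*(1/24055) = -15641/4632 + (61405/3)*(1/24055) = -15641/4632 + 12281/14433 = -18762329/7428184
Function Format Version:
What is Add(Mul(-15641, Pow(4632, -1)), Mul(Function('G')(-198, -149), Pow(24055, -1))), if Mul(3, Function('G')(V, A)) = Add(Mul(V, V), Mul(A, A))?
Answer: Rational(-18762329, 7428184) ≈ -2.5258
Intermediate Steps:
Function('G')(V, A) = Add(Mul(Rational(1, 3), Pow(A, 2)), Mul(Rational(1, 3), Pow(V, 2))) (Function('G')(V, A) = Mul(Rational(1, 3), Add(Mul(V, V), Mul(A, A))) = Mul(Rational(1, 3), Add(Pow(V, 2), Pow(A, 2))) = Mul(Rational(1, 3), Add(Pow(A, 2), Pow(V, 2))) = Add(Mul(Rational(1, 3), Pow(A, 2)), Mul(Rational(1, 3), Pow(V, 2))))
Add(Mul(-15641, Pow(4632, -1)), Mul(Function('G')(-198, -149), Pow(24055, -1))) = Add(Mul(-15641, Pow(4632, -1)), Mul(Add(Mul(Rational(1, 3), Pow(-149, 2)), Mul(Rational(1, 3), Pow(-198, 2))), Pow(24055, -1))) = Add(Mul(-15641, Rational(1, 4632)), Mul(Add(Mul(Rational(1, 3), 22201), Mul(Rational(1, 3), 39204)), Rational(1, 24055))) = Add(Rational(-15641, 4632), Mul(Add(Rational(22201, 3), 13068), Rational(1, 24055))) = Add(Rational(-15641, 4632), Mul(Rational(61405, 3), Rational(1, 24055))) = Add(Rational(-15641, 4632), Rational(12281, 14433)) = Rational(-18762329, 7428184)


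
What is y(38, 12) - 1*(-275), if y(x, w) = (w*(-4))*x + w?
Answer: -1537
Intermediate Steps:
y(x, w) = w - 4*w*x (y(x, w) = (-4*w)*x + w = -4*w*x + w = w - 4*w*x)
y(38, 12) - 1*(-275) = 12*(1 - 4*38) - 1*(-275) = 12*(1 - 152) + 275 = 12*(-151) + 275 = -1812 + 275 = -1537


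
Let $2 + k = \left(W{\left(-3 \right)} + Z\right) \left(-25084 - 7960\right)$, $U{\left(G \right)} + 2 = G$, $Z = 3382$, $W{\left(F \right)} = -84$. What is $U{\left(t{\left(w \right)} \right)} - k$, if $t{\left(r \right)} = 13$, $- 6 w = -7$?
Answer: $108979125$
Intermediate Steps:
$w = \frac{7}{6}$ ($w = \left(- \frac{1}{6}\right) \left(-7\right) = \frac{7}{6} \approx 1.1667$)
$U{\left(G \right)} = -2 + G$
$k = -108979114$ ($k = -2 + \left(-84 + 3382\right) \left(-25084 - 7960\right) = -2 + 3298 \left(-33044\right) = -2 - 108979112 = -108979114$)
$U{\left(t{\left(w \right)} \right)} - k = \left(-2 + 13\right) - -108979114 = 11 + 108979114 = 108979125$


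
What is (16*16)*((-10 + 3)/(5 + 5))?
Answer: -896/5 ≈ -179.20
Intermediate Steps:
(16*16)*((-10 + 3)/(5 + 5)) = 256*(-7/10) = -896/5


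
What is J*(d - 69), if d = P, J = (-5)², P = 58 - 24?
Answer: -875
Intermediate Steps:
P = 34
J = 25
d = 34
J*(d - 69) = 25*(34 - 69) = 25*(-35) = -875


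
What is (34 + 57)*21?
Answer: 1911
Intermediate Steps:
(34 + 57)*21 = 91*21 = 1911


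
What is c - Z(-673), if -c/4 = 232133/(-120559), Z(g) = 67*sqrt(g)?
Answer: 928532/120559 - 67*I*sqrt(673) ≈ 7.7019 - 1738.1*I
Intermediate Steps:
c = 928532/120559 (c = -928532/(-120559) = -928532*(-1)/120559 = -4*(-232133/120559) = 928532/120559 ≈ 7.7019)
c - Z(-673) = 928532/120559 - 67*sqrt(-673) = 928532/120559 - 67*I*sqrt(673)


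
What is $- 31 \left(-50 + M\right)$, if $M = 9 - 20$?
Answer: $1891$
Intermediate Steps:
$M = -11$ ($M = 9 - 20 = -11$)
$- 31 \left(-50 + M\right) = - 31 \left(-50 - 11\right) = \left(-31\right) \left(-61\right) = 1891$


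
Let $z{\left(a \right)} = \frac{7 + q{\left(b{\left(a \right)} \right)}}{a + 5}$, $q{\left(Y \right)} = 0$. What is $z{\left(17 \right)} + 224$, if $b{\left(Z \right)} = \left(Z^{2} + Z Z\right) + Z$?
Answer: $\frac{4935}{22} \approx 224.32$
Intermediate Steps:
$b{\left(Z \right)} = Z + 2 Z^{2}$ ($b{\left(Z \right)} = \left(Z^{2} + Z^{2}\right) + Z = 2 Z^{2} + Z = Z + 2 Z^{2}$)
$z{\left(a \right)} = \frac{7}{5 + a}$ ($z{\left(a \right)} = \frac{7 + 0}{a + 5} = \frac{7}{5 + a}$)
$z{\left(17 \right)} + 224 = \frac{7}{5 + 17} + 224 = \frac{7}{22} + 224 = \frac{4935}{22}$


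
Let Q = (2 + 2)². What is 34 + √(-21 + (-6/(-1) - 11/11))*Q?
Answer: 34 + 64*I ≈ 34.0 + 64.0*I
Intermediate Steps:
Q = 16 (Q = 4² = 16)
34 + √(-21 + (-6/(-1) - 11/11))*Q = 34 + √(-21 + (-6/(-1) - 11/11))*16 = 34 + √(-21 + (-6*(-1) - 11*1/11))*16 = 34 + √(-21 + (6 - 1))*16 = 34 + √(-21 + 5)*16 = 34 + √(-16)*16 = 34 + (4*I)*16 = 34 + 64*I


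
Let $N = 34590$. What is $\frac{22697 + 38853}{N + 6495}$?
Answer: $\frac{12310}{8217} \approx 1.4981$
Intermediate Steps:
$\frac{22697 + 38853}{N + 6495} = \frac{22697 + 38853}{34590 + 6495} = \frac{61550}{41085} = 61550 \cdot \frac{1}{41085} = \frac{12310}{8217}$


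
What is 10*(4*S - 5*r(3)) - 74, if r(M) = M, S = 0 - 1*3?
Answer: -344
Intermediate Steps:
S = -3 (S = 0 - 3 = -3)
10*(4*S - 5*r(3)) - 74 = 10*(4*(-3) - 5*3) - 74 = 10*(-12 - 15) - 74 = 10*(-27) - 74 = -270 - 74 = -344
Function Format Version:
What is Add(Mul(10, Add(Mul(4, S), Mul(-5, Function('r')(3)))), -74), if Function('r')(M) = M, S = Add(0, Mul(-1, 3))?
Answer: -344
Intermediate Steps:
S = -3 (S = Add(0, -3) = -3)
Add(Mul(10, Add(Mul(4, S), Mul(-5, Function('r')(3)))), -74) = Add(Mul(10, Add(Mul(4, -3), Mul(-5, 3))), -74) = Add(Mul(10, Add(-12, -15)), -74) = Add(Mul(10, -27), -74) = Add(-270, -74) = -344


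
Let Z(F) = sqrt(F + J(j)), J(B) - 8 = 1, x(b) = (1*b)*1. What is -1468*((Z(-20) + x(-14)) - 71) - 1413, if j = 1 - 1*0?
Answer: 123367 - 1468*I*sqrt(11) ≈ 1.2337e+5 - 4868.8*I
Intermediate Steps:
j = 1 (j = 1 + 0 = 1)
x(b) = b (x(b) = b*1 = b)
J(B) = 9 (J(B) = 8 + 1 = 9)
Z(F) = sqrt(9 + F) (Z(F) = sqrt(F + 9) = sqrt(9 + F))
-1468*((Z(-20) + x(-14)) - 71) - 1413 = -1468*((sqrt(9 - 20) - 14) - 71) - 1413 = -1468*((sqrt(-11) - 14) - 71) - 1413 = -1468*((I*sqrt(11) - 14) - 71) - 1413 = -1468*((-14 + I*sqrt(11)) - 71) - 1413 = -1468*(-85 + I*sqrt(11)) - 1413 = (124780 - 1468*I*sqrt(11)) - 1413 = 123367 - 1468*I*sqrt(11)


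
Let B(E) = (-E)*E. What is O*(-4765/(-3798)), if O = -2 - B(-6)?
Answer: 81005/1899 ≈ 42.657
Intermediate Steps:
B(E) = -E**2
O = 34 (O = -2 - (-1)*(-6)**2 = -2 - (-1)*36 = -2 - 1*(-36) = -2 + 36 = 34)
O*(-4765/(-3798)) = 34*(-4765/(-3798)) = 34*(-4765*(-1/3798)) = 34*(4765/3798) = 81005/1899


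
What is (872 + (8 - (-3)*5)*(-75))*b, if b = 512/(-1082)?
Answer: 218368/541 ≈ 403.64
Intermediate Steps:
b = -256/541 (b = 512*(-1/1082) = -256/541 ≈ -0.47320)
(872 + (8 - (-3)*5)*(-75))*b = (872 + (8 - (-3)*5)*(-75))*(-256/541) = (872 + (8 - 1*(-15))*(-75))*(-256/541) = (872 + (8 + 15)*(-75))*(-256/541) = (872 + 23*(-75))*(-256/541) = (872 - 1725)*(-256/541) = -853*(-256/541) = 218368/541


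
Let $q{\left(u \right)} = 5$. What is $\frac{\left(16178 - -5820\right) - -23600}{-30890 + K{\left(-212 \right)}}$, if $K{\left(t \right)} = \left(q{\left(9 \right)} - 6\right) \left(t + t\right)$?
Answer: $- \frac{22799}{15233} \approx -1.4967$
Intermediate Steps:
$K{\left(t \right)} = - 2 t$ ($K{\left(t \right)} = \left(5 - 6\right) \left(t + t\right) = - 2 t$)
$\frac{\left(16178 - -5820\right) - -23600}{-30890 + K{\left(-212 \right)}} = \frac{\left(16178 - -5820\right) - -23600}{-30890 - -424} = \frac{\left(16178 + 5820\right) + 23600}{-30890 + 424} = \frac{21998 + 23600}{-30466} = 45598 \left(- \frac{1}{30466}\right) = - \frac{22799}{15233}$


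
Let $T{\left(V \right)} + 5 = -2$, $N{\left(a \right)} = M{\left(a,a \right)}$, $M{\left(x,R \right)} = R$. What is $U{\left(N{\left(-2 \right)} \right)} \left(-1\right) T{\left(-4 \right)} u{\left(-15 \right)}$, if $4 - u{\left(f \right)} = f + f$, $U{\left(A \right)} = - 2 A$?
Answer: $952$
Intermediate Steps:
$N{\left(a \right)} = a$
$T{\left(V \right)} = -7$ ($T{\left(V \right)} = -5 - 2 = -7$)
$u{\left(f \right)} = 4 - 2 f$ ($u{\left(f \right)} = 4 - \left(f + f\right) = 4 - 2 f$)
$U{\left(N{\left(-2 \right)} \right)} \left(-1\right) T{\left(-4 \right)} u{\left(-15 \right)} = \left(-2\right) \left(-2\right) \left(-1\right) \left(-7\right) \left(4 - -30\right) = 4 \left(-1\right) \left(-7\right) \left(4 + 30\right) = \left(-4\right) \left(-7\right) 34 = 28 \cdot 34 = 952$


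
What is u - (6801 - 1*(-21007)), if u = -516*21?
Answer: -38644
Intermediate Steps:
u = -10836
u - (6801 - 1*(-21007)) = -10836 - (6801 - 1*(-21007)) = -10836 - (6801 + 21007) = -10836 - 1*27808 = -10836 - 27808 = -38644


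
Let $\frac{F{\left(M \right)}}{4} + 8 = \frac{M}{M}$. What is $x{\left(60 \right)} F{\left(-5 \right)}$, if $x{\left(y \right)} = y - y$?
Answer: $0$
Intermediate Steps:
$x{\left(y \right)} = 0$
$F{\left(M \right)} = -28$ ($F{\left(M \right)} = -32 + 4 \frac{M}{M} = -32 + 4 \cdot 1 = -32 + 4 = -28$)
$x{\left(60 \right)} F{\left(-5 \right)} = 0 \left(-28\right) = 0$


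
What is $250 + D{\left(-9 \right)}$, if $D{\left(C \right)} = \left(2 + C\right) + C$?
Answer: $234$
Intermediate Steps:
$D{\left(C \right)} = 2 + 2 C$
$250 + D{\left(-9 \right)} = 250 + \left(2 + 2 \left(-9\right)\right) = 250 + \left(2 - 18\right) = 250 - 16 = 234$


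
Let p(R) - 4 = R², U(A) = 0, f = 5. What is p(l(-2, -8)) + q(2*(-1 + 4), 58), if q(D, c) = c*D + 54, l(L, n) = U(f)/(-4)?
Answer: 406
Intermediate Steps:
l(L, n) = 0 (l(L, n) = 0/(-4) = 0*(-¼) = 0)
q(D, c) = 54 + D*c (q(D, c) = D*c + 54 = 54 + D*c)
p(R) = 4 + R²
p(l(-2, -8)) + q(2*(-1 + 4), 58) = (4 + 0²) + (54 + (2*(-1 + 4))*58) = (4 + 0) + (54 + (2*3)*58) = 4 + (54 + 6*58) = 4 + (54 + 348) = 4 + 402 = 406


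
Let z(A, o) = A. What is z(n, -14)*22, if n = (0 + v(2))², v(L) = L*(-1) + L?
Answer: 0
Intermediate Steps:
v(L) = 0 (v(L) = -L + L = 0)
n = 0 (n = (0 + 0)² = 0² = 0)
z(n, -14)*22 = 0*22 = 0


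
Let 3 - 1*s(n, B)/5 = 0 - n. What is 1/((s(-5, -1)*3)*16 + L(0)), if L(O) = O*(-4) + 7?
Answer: -1/473 ≈ -0.0021142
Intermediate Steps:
s(n, B) = 15 + 5*n (s(n, B) = 15 - 5*(0 - n) = 15 - (-5)*n = 15 + 5*n)
L(O) = 7 - 4*O (L(O) = -4*O + 7 = 7 - 4*O)
1/((s(-5, -1)*3)*16 + L(0)) = 1/(((15 + 5*(-5))*3)*16 + (7 - 4*0)) = 1/(((15 - 25)*3)*16 + (7 + 0)) = 1/(-10*3*16 + 7) = 1/(-30*16 + 7) = 1/(-480 + 7) = 1/(-473) = -1/473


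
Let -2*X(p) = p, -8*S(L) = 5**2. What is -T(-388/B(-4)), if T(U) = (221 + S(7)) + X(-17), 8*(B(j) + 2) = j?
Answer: -1811/8 ≈ -226.38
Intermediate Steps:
S(L) = -25/8 (S(L) = -1/8*5**2 = -1/8*25 = -25/8)
X(p) = -p/2
B(j) = -2 + j/8
T(U) = 1811/8 (T(U) = (221 - 25/8) - 1/2*(-17) = 1743/8 + 17/2 = 1811/8)
-T(-388/B(-4)) = -1*1811/8 = -1811/8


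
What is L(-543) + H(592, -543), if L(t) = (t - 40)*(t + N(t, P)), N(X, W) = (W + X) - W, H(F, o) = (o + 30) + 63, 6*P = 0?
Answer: 632688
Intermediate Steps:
P = 0 (P = (⅙)*0 = 0)
H(F, o) = 93 + o (H(F, o) = (30 + o) + 63 = 93 + o)
N(X, W) = X
L(t) = 2*t*(-40 + t) (L(t) = (t - 40)*(t + t) = (-40 + t)*(2*t) = 2*t*(-40 + t))
L(-543) + H(592, -543) = 2*(-543)*(-40 - 543) + (93 - 543) = 2*(-543)*(-583) - 450 = 633138 - 450 = 632688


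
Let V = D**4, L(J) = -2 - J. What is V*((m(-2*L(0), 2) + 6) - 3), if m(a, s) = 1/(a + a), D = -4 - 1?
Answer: 15625/8 ≈ 1953.1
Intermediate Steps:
D = -5
m(a, s) = 1/(2*a)
V = 625 (V = (-5)**4 = 625)
V*((m(-2*L(0), 2) + 6) - 3) = 625*((1/(2*((-2*(-2 - 1*0)))) + 6) - 3) = 625*((1/(2*((-2*(-2 + 0)))) + 6) - 3) = 625*((1/(2*((-2*(-2)))) + 6) - 3) = 625*(((1/2)/4 + 6) - 3) = 625*(((1/2)*(1/4) + 6) - 3) = 625*((1/8 + 6) - 3) = 625*(49/8 - 3) = 625*(25/8) = 15625/8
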